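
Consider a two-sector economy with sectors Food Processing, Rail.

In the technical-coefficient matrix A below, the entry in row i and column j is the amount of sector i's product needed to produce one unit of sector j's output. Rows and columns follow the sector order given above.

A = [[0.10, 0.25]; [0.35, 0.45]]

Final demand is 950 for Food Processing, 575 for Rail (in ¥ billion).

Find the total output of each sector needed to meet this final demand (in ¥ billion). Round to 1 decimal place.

x_F = 1635.0, x_R = 2085.9

I − A =
  [   0.90    -0.25]
  [  -0.35     0.55]
det(I−A) = (0.90)(0.55) − (-0.25)(-0.35) = 0.4075
adj(I−A) = [[0.55, 0.25], [0.35, 0.90]]
(I − A)⁻¹ = adj(I−A) / det(I−A) ≈
  [   1.3497     0.6135]
  [   0.8589     2.2086]
x = (I − A)⁻¹ d = adj(I−A)·d / det(I−A), with det(I−A) = 0.4075:
  x_F = (0.55·950 + 0.25·575) / 0.4075 = 666.25 / 0.4075 ≈ 1635.0
  x_R = (0.35·950 + 0.90·575) / 0.4075 = 850.00 / 0.4075 ≈ 2085.9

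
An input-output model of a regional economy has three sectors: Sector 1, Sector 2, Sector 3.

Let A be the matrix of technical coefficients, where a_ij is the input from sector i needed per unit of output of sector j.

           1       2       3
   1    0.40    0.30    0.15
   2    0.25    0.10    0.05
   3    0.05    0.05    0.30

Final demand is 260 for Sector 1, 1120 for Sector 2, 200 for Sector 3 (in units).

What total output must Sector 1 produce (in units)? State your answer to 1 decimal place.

x_1 = 1388.2

I − A =
  [   0.60    -0.30    -0.15]
  [  -0.25     0.90    -0.05]
  [  -0.05    -0.05     0.70]
Cofactors of I−A, C_ij = (−1)^(i+j)·(minor ij) (rows/columns in the sector order above):
  C_11 = (0.90)(0.70) − (-0.05)(-0.05) = 0.6275
  C_12 = −[(-0.25)(0.70) − (-0.05)(-0.05)] = 0.1775
  C_13 = (-0.25)(-0.05) − (0.90)(-0.05) = 0.0575
  C_21 = −[(-0.30)(0.70) − (-0.15)(-0.05)] = 0.2175
  C_22 = (0.60)(0.70) − (-0.15)(-0.05) = 0.4125
  C_23 = −[(0.60)(-0.05) − (-0.30)(-0.05)] = 0.0450
  C_31 = (-0.30)(-0.05) − (-0.15)(0.90) = 0.1500
  C_32 = −[(0.60)(-0.05) − (-0.15)(-0.25)] = 0.0675
  C_33 = (0.60)(0.90) − (-0.30)(-0.25) = 0.4650
det(I−A) = Σ_j (I−A)_1j·C_1j = (0.60)(0.6275) + (-0.30)(0.1775) + (-0.15)(0.0575) = 0.314625
adj(I−A) = Cᵀ =
  [ 0.6275   0.2175   0.1500]
  [ 0.1775   0.4125   0.0675]
  [ 0.0575   0.0450   0.4650]
(I − A)⁻¹ = adj(I−A) / det(I−A) ≈
  [   1.9944     0.6913     0.4768]
  [   0.5642     1.3111     0.2145]
  [   0.1828     0.1430     1.4779]
x = (I − A)⁻¹ d = adj(I−A)·d / det(I−A), with det(I−A) = 0.314625:
  x_1 = (0.6275·260 + 0.2175·1120 + 0.1500·200) / 0.314625 = 436.75 / 0.314625 ≈ 1388.2
  x_2 = (0.1775·260 + 0.4125·1120 + 0.0675·200) / 0.314625 = 521.65 / 0.314625 ≈ 1658.0
  x_3 = (0.0575·260 + 0.0450·1120 + 0.4650·200) / 0.314625 = 158.35 / 0.314625 ≈ 503.3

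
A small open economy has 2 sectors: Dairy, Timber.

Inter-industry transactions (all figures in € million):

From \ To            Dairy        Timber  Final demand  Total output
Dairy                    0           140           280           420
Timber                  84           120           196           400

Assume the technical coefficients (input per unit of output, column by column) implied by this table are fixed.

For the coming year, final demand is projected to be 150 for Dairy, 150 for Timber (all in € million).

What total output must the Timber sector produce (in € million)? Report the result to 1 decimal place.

Technical coefficients a_ij = z_ij / X_j:
  a_11 = 0/420 = 0.00, a_21 = 84/420 = 0.20
  a_12 = 140/400 = 0.35, a_22 = 120/400 = 0.30
I − A =
  [   1.00    -0.35]
  [  -0.20     0.70]
det(I−A) = (1.00)(0.70) − (-0.35)(-0.20) = 0.6300
adj(I−A) = [[0.70, 0.35], [0.20, 1.00]]
(I − A)⁻¹ = adj(I−A) / det(I−A) ≈
  [   1.1111     0.5556]
  [   0.3175     1.5873]
x = (I − A)⁻¹ d = adj(I−A)·d / det(I−A), with det(I−A) = 0.6300:
  x_1 = (0.70·150 + 0.35·150) / 0.6300 = 157.50 / 0.6300 = 250.0
  x_2 = (0.20·150 + 1.00·150) / 0.6300 = 180.00 / 0.6300 ≈ 285.7

x_2 = 285.7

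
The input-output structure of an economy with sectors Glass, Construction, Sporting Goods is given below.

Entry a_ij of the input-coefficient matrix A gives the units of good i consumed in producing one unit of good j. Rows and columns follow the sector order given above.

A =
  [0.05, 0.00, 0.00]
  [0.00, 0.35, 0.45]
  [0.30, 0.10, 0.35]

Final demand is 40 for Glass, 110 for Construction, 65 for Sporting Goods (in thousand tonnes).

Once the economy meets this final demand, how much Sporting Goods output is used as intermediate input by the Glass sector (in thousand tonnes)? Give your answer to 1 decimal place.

z_SG = 12.6

I − A =
  [   0.95     0.00     0.00]
  [   0.00     0.65    -0.45]
  [  -0.30    -0.10     0.65]
Cofactors of I−A, C_ij = (−1)^(i+j)·(minor ij) (rows/columns in the sector order above):
  C_11 = (0.65)(0.65) − (-0.45)(-0.10) = 0.3775
  C_12 = −[(0.00)(0.65) − (-0.45)(-0.30)] = 0.1350
  C_13 = (0.00)(-0.10) − (0.65)(-0.30) = 0.1950
  C_21 = −[(0.00)(0.65) − (0.00)(-0.10)] = 0.0000
  C_22 = (0.95)(0.65) − (0.00)(-0.30) = 0.6175
  C_23 = −[(0.95)(-0.10) − (0.00)(-0.30)] = 0.0950
  C_31 = (0.00)(-0.45) − (0.00)(0.65) = 0.0000
  C_32 = −[(0.95)(-0.45) − (0.00)(0.00)] = 0.4275
  C_33 = (0.95)(0.65) − (0.00)(0.00) = 0.6175
det(I−A) = Σ_j (I−A)_1j·C_1j = (0.95)(0.3775) + (0.00)(0.1350) + (0.00)(0.1950) = 0.358625
adj(I−A) = Cᵀ =
  [ 0.3775   0.0000   0.0000]
  [ 0.1350   0.6175   0.4275]
  [ 0.1950   0.0950   0.6175]
(I − A)⁻¹ = adj(I−A) / det(I−A) ≈
  [   1.0526     0.0000     0.0000]
  [   0.3764     1.7219     1.1921]
  [   0.5437     0.2649     1.7219]
First solve x = (I − A)⁻¹ d = adj(I−A)·d / det(I−A); in particular x_G = (0.3775·40 + 0.0000·110 + 0.0000·65) / 0.358625 = 15.10 / 0.358625 ≈ 42.105.
Intermediate flow from S to G: z_SG = a_SG · x_G = 0.30 × 15.10 / 0.358625 = 4.53 / 0.358625 ≈ 12.6.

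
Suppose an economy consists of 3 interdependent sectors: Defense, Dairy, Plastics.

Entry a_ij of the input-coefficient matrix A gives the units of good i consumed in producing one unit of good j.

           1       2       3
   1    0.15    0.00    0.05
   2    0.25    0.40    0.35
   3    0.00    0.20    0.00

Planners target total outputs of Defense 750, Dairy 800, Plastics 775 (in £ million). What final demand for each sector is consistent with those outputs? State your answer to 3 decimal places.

d_1 = 598.750, d_2 = 21.250, d_3 = 615.000

I − A =
  [   0.85     0.00    -0.05]
  [  -0.25     0.60    -0.35]
  [   0.00    -0.20     1.00]
d = (I − A) x:
  d_1 = (+0.85)·750 + (+0.00)·800 + (-0.05)·775 = 598.750
  d_2 = (-0.25)·750 + (+0.60)·800 + (-0.35)·775 = 21.250
  d_3 = (+0.00)·750 + (-0.20)·800 + (+1.00)·775 = 615.000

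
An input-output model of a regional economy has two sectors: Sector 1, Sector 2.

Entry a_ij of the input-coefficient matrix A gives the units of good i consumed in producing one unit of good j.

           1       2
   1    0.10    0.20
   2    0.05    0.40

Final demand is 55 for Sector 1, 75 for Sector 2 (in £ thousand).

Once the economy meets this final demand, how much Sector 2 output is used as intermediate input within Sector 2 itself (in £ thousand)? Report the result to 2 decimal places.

z_22 = 53.02

I − A =
  [   0.90    -0.20]
  [  -0.05     0.60]
det(I−A) = (0.90)(0.60) − (-0.20)(-0.05) = 0.5300
adj(I−A) = [[0.60, 0.20], [0.05, 0.90]]
(I − A)⁻¹ = adj(I−A) / det(I−A) ≈
  [   1.1321     0.3774]
  [   0.0943     1.6981]
First solve x = (I − A)⁻¹ d = adj(I−A)·d / det(I−A); in particular x_2 = (0.05·55 + 0.90·75) / 0.5300 = 70.25 / 0.5300 ≈ 132.5472.
Intermediate flow from 2 to 2: z_22 = a_22 · x_2 = 0.40 × 70.25 / 0.5300 = 28.10 / 0.5300 ≈ 53.02.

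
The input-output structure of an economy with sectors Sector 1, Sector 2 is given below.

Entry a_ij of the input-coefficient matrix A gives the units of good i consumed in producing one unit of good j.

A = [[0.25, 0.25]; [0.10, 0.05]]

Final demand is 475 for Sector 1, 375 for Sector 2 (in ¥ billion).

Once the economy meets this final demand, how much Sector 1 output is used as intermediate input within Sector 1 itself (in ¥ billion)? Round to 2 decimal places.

I − A =
  [   0.75    -0.25]
  [  -0.10     0.95]
det(I−A) = (0.75)(0.95) − (-0.25)(-0.10) = 0.6875
adj(I−A) = [[0.95, 0.25], [0.10, 0.75]]
(I − A)⁻¹ = adj(I−A) / det(I−A) ≈
  [   1.3818     0.3636]
  [   0.1455     1.0909]
First solve x = (I − A)⁻¹ d = adj(I−A)·d / det(I−A); in particular x_1 = (0.95·475 + 0.25·375) / 0.6875 = 545.00 / 0.6875 ≈ 792.7273.
Intermediate flow from 1 to 1: z_11 = a_11 · x_1 = 0.25 × 545.00 / 0.6875 = 136.25 / 0.6875 ≈ 198.18.

z_11 = 198.18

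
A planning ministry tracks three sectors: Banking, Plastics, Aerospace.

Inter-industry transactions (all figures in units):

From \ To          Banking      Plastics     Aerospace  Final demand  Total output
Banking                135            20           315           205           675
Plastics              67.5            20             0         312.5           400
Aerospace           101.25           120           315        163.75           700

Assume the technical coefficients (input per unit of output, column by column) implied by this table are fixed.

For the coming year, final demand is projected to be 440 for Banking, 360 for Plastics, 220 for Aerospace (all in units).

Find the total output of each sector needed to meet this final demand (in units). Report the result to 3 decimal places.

Technical coefficients a_ij = z_ij / X_j:
  a_11 = 135/675 = 0.20, a_21 = 67.5/675 = 0.10, a_31 = 101.25/675 = 0.15
  a_12 = 20/400 = 0.05, a_22 = 20/400 = 0.05, a_32 = 120/400 = 0.30
  a_13 = 315/700 = 0.45, a_23 = 0/700 = 0.00, a_33 = 315/700 = 0.45
I − A =
  [   0.80    -0.05    -0.45]
  [  -0.10     0.95     0.00]
  [  -0.15    -0.30     0.55]
Cofactors of I−A, C_ij = (−1)^(i+j)·(minor ij) (rows/columns in the sector order above):
  C_11 = (0.95)(0.55) − (0.00)(-0.30) = 0.5225
  C_12 = −[(-0.10)(0.55) − (0.00)(-0.15)] = 0.0550
  C_13 = (-0.10)(-0.30) − (0.95)(-0.15) = 0.1725
  C_21 = −[(-0.05)(0.55) − (-0.45)(-0.30)] = 0.1625
  C_22 = (0.80)(0.55) − (-0.45)(-0.15) = 0.3725
  C_23 = −[(0.80)(-0.30) − (-0.05)(-0.15)] = 0.2475
  C_31 = (-0.05)(0.00) − (-0.45)(0.95) = 0.4275
  C_32 = −[(0.80)(0.00) − (-0.45)(-0.10)] = 0.0450
  C_33 = (0.80)(0.95) − (-0.05)(-0.10) = 0.7550
det(I−A) = Σ_j (I−A)_1j·C_1j = (0.80)(0.5225) + (-0.05)(0.0550) + (-0.45)(0.1725) = 0.337625
adj(I−A) = Cᵀ =
  [ 0.5225   0.1625   0.4275]
  [ 0.0550   0.3725   0.0450]
  [ 0.1725   0.2475   0.7550]
(I − A)⁻¹ = adj(I−A) / det(I−A) ≈
  [   1.5476     0.4813     1.2662]
  [   0.1629     1.1033     0.1333]
  [   0.5109     0.7331     2.2362]
x = (I − A)⁻¹ d = adj(I−A)·d / det(I−A), with det(I−A) = 0.337625:
  x_1 = (0.5225·440 + 0.1625·360 + 0.4275·220) / 0.337625 = 382.45 / 0.337625 ≈ 1132.766
  x_2 = (0.0550·440 + 0.3725·360 + 0.0450·220) / 0.337625 = 168.20 / 0.337625 ≈ 498.186
  x_3 = (0.1725·440 + 0.2475·360 + 0.7550·220) / 0.337625 = 331.10 / 0.337625 ≈ 980.674

x_1 = 1132.766, x_2 = 498.186, x_3 = 980.674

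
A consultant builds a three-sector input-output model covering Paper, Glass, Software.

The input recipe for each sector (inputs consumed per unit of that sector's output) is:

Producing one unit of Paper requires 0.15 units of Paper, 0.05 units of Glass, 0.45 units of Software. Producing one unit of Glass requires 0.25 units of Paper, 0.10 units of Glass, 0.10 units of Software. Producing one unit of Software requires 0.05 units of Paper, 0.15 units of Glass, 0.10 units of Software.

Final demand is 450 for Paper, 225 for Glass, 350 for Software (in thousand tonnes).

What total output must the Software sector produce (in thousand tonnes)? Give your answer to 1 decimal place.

x_S = 785.0

I − A =
  [   0.85    -0.25    -0.05]
  [  -0.05     0.90    -0.15]
  [  -0.45    -0.10     0.90]
Cofactors of I−A, C_ij = (−1)^(i+j)·(minor ij) (rows/columns in the sector order above):
  C_11 = (0.90)(0.90) − (-0.15)(-0.10) = 0.7950
  C_12 = −[(-0.05)(0.90) − (-0.15)(-0.45)] = 0.1125
  C_13 = (-0.05)(-0.10) − (0.90)(-0.45) = 0.4100
  C_21 = −[(-0.25)(0.90) − (-0.05)(-0.10)] = 0.2300
  C_22 = (0.85)(0.90) − (-0.05)(-0.45) = 0.7425
  C_23 = −[(0.85)(-0.10) − (-0.25)(-0.45)] = 0.1975
  C_31 = (-0.25)(-0.15) − (-0.05)(0.90) = 0.0825
  C_32 = −[(0.85)(-0.15) − (-0.05)(-0.05)] = 0.1300
  C_33 = (0.85)(0.90) − (-0.25)(-0.05) = 0.7525
det(I−A) = Σ_j (I−A)_1j·C_1j = (0.85)(0.7950) + (-0.25)(0.1125) + (-0.05)(0.4100) = 0.627125
adj(I−A) = Cᵀ =
  [ 0.7950   0.2300   0.0825]
  [ 0.1125   0.7425   0.1300]
  [ 0.4100   0.1975   0.7525]
(I − A)⁻¹ = adj(I−A) / det(I−A) ≈
  [   1.2677     0.3668     0.1316]
  [   0.1794     1.1840     0.2073]
  [   0.6538     0.3149     1.1999]
x = (I − A)⁻¹ d = adj(I−A)·d / det(I−A), with det(I−A) = 0.627125:
  x_P = (0.7950·450 + 0.2300·225 + 0.0825·350) / 0.627125 = 438.375 / 0.627125 ≈ 699.0
  x_G = (0.1125·450 + 0.7425·225 + 0.1300·350) / 0.627125 = 263.1875 / 0.627125 ≈ 419.7
  x_S = (0.4100·450 + 0.1975·225 + 0.7525·350) / 0.627125 = 492.3125 / 0.627125 ≈ 785.0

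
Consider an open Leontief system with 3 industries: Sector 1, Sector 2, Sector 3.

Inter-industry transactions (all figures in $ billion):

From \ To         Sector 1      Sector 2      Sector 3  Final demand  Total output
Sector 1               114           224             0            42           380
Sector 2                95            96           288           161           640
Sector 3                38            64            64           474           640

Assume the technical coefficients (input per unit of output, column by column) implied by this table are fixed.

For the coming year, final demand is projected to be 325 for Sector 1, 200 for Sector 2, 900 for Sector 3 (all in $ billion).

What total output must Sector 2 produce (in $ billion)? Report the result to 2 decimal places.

x_2 = 1214.29

Technical coefficients a_ij = z_ij / X_j:
  a_11 = 114/380 = 0.30, a_21 = 95/380 = 0.25, a_31 = 38/380 = 0.10
  a_12 = 224/640 = 0.35, a_22 = 96/640 = 0.15, a_32 = 64/640 = 0.10
  a_13 = 0/640 = 0.00, a_23 = 288/640 = 0.45, a_33 = 64/640 = 0.10
I − A =
  [   0.70    -0.35     0.00]
  [  -0.25     0.85    -0.45]
  [  -0.10    -0.10     0.90]
Cofactors of I−A, C_ij = (−1)^(i+j)·(minor ij) (rows/columns in the sector order above):
  C_11 = (0.85)(0.90) − (-0.45)(-0.10) = 0.7200
  C_12 = −[(-0.25)(0.90) − (-0.45)(-0.10)] = 0.2700
  C_13 = (-0.25)(-0.10) − (0.85)(-0.10) = 0.1100
  C_21 = −[(-0.35)(0.90) − (0.00)(-0.10)] = 0.3150
  C_22 = (0.70)(0.90) − (0.00)(-0.10) = 0.6300
  C_23 = −[(0.70)(-0.10) − (-0.35)(-0.10)] = 0.1050
  C_31 = (-0.35)(-0.45) − (0.00)(0.85) = 0.1575
  C_32 = −[(0.70)(-0.45) − (0.00)(-0.25)] = 0.3150
  C_33 = (0.70)(0.85) − (-0.35)(-0.25) = 0.5075
det(I−A) = Σ_j (I−A)_1j·C_1j = (0.70)(0.7200) + (-0.35)(0.2700) + (0.00)(0.1100) = 0.4095
adj(I−A) = Cᵀ =
  [ 0.7200   0.3150   0.1575]
  [ 0.2700   0.6300   0.3150]
  [ 0.1100   0.1050   0.5075]
(I − A)⁻¹ = adj(I−A) / det(I−A) ≈
  [   1.7582     0.7692     0.3846]
  [   0.6593     1.5385     0.7692]
  [   0.2686     0.2564     1.2393]
x = (I − A)⁻¹ d = adj(I−A)·d / det(I−A), with det(I−A) = 0.4095:
  x_1 = (0.7200·325 + 0.3150·200 + 0.1575·900) / 0.4095 = 438.75 / 0.4095 ≈ 1071.43
  x_2 = (0.2700·325 + 0.6300·200 + 0.3150·900) / 0.4095 = 497.25 / 0.4095 ≈ 1214.29
  x_3 = (0.1100·325 + 0.1050·200 + 0.5075·900) / 0.4095 = 513.50 / 0.4095 ≈ 1253.97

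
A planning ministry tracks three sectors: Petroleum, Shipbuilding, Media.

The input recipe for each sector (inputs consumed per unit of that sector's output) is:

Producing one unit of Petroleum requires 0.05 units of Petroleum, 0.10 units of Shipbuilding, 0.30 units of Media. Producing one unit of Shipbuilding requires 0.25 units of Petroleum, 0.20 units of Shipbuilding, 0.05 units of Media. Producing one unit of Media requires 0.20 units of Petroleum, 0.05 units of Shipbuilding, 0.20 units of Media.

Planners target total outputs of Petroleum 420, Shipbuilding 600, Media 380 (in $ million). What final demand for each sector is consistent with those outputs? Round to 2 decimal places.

d_1 = 173.00, d_2 = 419.00, d_3 = 148.00

I − A =
  [   0.95    -0.25    -0.20]
  [  -0.10     0.80    -0.05]
  [  -0.30    -0.05     0.80]
d = (I − A) x:
  d_1 = (+0.95)·420 + (-0.25)·600 + (-0.20)·380 = 173.00
  d_2 = (-0.10)·420 + (+0.80)·600 + (-0.05)·380 = 419.00
  d_3 = (-0.30)·420 + (-0.05)·600 + (+0.80)·380 = 148.00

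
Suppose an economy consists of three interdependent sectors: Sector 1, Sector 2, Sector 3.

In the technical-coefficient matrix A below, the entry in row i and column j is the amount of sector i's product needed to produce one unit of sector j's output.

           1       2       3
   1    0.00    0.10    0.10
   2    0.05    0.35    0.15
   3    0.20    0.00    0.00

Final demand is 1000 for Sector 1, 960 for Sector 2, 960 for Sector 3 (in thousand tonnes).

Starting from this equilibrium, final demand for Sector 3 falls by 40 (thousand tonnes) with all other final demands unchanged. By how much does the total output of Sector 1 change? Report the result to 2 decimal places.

I − A =
  [   1.00    -0.10    -0.10]
  [  -0.05     0.65    -0.15]
  [  -0.20     0.00     1.00]
Cofactors of I−A, C_ij = (−1)^(i+j)·(minor ij) (rows/columns in the sector order above):
  C_11 = (0.65)(1.00) − (-0.15)(0.00) = 0.6500
  C_12 = −[(-0.05)(1.00) − (-0.15)(-0.20)] = 0.0800
  C_13 = (-0.05)(0.00) − (0.65)(-0.20) = 0.1300
  C_21 = −[(-0.10)(1.00) − (-0.10)(0.00)] = 0.1000
  C_22 = (1.00)(1.00) − (-0.10)(-0.20) = 0.9800
  C_23 = −[(1.00)(0.00) − (-0.10)(-0.20)] = 0.0200
  C_31 = (-0.10)(-0.15) − (-0.10)(0.65) = 0.0800
  C_32 = −[(1.00)(-0.15) − (-0.10)(-0.05)] = 0.1550
  C_33 = (1.00)(0.65) − (-0.10)(-0.05) = 0.6450
det(I−A) = Σ_j (I−A)_1j·C_1j = (1.00)(0.6500) + (-0.10)(0.0800) + (-0.10)(0.1300) = 0.6290
adj(I−A) = Cᵀ =
  [ 0.6500   0.1000   0.0800]
  [ 0.0800   0.9800   0.1550]
  [ 0.1300   0.0200   0.6450]
(I − A)⁻¹ = adj(I−A) / det(I−A) ≈
  [   1.0334     0.1590     0.1272]
  [   0.1272     1.5580     0.2464]
  [   0.2067     0.0318     1.0254]
Δx = (I − A)⁻¹ Δd with Δd having -40 in the Sector 3 component and 0 elsewhere.
So Δx_1 = L_13 · (-40), where L_13 = adj(I−A)_13 / det(I−A) = 0.0800 / 0.6290.
Δx_1 = 0.0800 × (-40) / 0.6290 = -3.20 / 0.6290 ≈ -5.09.

Δx_1 = -5.09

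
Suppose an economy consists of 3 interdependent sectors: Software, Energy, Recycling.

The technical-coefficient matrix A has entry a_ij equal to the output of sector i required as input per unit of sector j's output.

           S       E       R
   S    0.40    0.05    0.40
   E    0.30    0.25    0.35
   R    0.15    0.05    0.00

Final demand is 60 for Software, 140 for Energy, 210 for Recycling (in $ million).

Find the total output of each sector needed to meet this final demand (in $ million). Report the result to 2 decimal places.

I − A =
  [   0.60    -0.05    -0.40]
  [  -0.30     0.75    -0.35]
  [  -0.15    -0.05     1.00]
Cofactors of I−A, C_ij = (−1)^(i+j)·(minor ij) (rows/columns in the sector order above):
  C_11 = (0.75)(1.00) − (-0.35)(-0.05) = 0.7325
  C_12 = −[(-0.30)(1.00) − (-0.35)(-0.15)] = 0.3525
  C_13 = (-0.30)(-0.05) − (0.75)(-0.15) = 0.1275
  C_21 = −[(-0.05)(1.00) − (-0.40)(-0.05)] = 0.0700
  C_22 = (0.60)(1.00) − (-0.40)(-0.15) = 0.5400
  C_23 = −[(0.60)(-0.05) − (-0.05)(-0.15)] = 0.0375
  C_31 = (-0.05)(-0.35) − (-0.40)(0.75) = 0.3175
  C_32 = −[(0.60)(-0.35) − (-0.40)(-0.30)] = 0.3300
  C_33 = (0.60)(0.75) − (-0.05)(-0.30) = 0.4350
det(I−A) = Σ_j (I−A)_1j·C_1j = (0.60)(0.7325) + (-0.05)(0.3525) + (-0.40)(0.1275) = 0.370875
adj(I−A) = Cᵀ =
  [ 0.7325   0.0700   0.3175]
  [ 0.3525   0.5400   0.3300]
  [ 0.1275   0.0375   0.4350]
(I − A)⁻¹ = adj(I−A) / det(I−A) ≈
  [   1.9751     0.1887     0.8561]
  [   0.9505     1.4560     0.8898]
  [   0.3438     0.1011     1.1729]
x = (I − A)⁻¹ d = adj(I−A)·d / det(I−A), with det(I−A) = 0.370875:
  x_S = (0.7325·60 + 0.0700·140 + 0.3175·210) / 0.370875 = 120.425 / 0.370875 ≈ 324.71
  x_E = (0.3525·60 + 0.5400·140 + 0.3300·210) / 0.370875 = 166.05 / 0.370875 ≈ 447.72
  x_R = (0.1275·60 + 0.0375·140 + 0.4350·210) / 0.370875 = 104.25 / 0.370875 ≈ 281.09

x_S = 324.71, x_E = 447.72, x_R = 281.09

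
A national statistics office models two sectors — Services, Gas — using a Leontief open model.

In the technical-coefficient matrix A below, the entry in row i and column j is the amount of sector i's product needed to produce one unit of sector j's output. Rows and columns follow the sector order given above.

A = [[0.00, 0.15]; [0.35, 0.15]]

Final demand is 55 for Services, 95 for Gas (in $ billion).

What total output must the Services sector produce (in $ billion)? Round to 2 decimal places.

I − A =
  [   1.00    -0.15]
  [  -0.35     0.85]
det(I−A) = (1.00)(0.85) − (-0.15)(-0.35) = 0.7975
adj(I−A) = [[0.85, 0.15], [0.35, 1.00]]
(I − A)⁻¹ = adj(I−A) / det(I−A) ≈
  [   1.0658     0.1881]
  [   0.4389     1.2539]
x = (I − A)⁻¹ d = adj(I−A)·d / det(I−A), with det(I−A) = 0.7975:
  x_1 = (0.85·55 + 0.15·95) / 0.7975 = 61.00 / 0.7975 ≈ 76.49
  x_2 = (0.35·55 + 1.00·95) / 0.7975 = 114.25 / 0.7975 ≈ 143.26

x_1 = 76.49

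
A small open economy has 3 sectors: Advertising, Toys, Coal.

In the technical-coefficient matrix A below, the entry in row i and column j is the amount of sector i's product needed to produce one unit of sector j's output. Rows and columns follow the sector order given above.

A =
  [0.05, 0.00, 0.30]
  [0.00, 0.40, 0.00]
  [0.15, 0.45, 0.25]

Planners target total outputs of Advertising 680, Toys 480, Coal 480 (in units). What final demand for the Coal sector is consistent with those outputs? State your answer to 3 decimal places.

d_3 = 42.000

I − A =
  [   0.95     0.00    -0.30]
  [   0.00     0.60     0.00]
  [  -0.15    -0.45     0.75]
d = (I − A) x:
  d_1 = (+0.95)·680 + (+0.00)·480 + (-0.30)·480 = 502.000
  d_2 = (+0.00)·680 + (+0.60)·480 + (+0.00)·480 = 288.000
  d_3 = (-0.15)·680 + (-0.45)·480 + (+0.75)·480 = 42.000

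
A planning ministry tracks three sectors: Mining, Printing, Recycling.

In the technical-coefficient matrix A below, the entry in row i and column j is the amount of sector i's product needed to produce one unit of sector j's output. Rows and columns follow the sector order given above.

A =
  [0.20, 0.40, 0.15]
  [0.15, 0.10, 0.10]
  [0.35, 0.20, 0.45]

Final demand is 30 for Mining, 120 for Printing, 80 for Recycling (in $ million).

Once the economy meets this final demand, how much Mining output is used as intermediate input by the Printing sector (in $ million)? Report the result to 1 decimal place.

z_12 = 82.8

I − A =
  [   0.80    -0.40    -0.15]
  [  -0.15     0.90    -0.10]
  [  -0.35    -0.20     0.55]
Cofactors of I−A, C_ij = (−1)^(i+j)·(minor ij) (rows/columns in the sector order above):
  C_11 = (0.90)(0.55) − (-0.10)(-0.20) = 0.4750
  C_12 = −[(-0.15)(0.55) − (-0.10)(-0.35)] = 0.1175
  C_13 = (-0.15)(-0.20) − (0.90)(-0.35) = 0.3450
  C_21 = −[(-0.40)(0.55) − (-0.15)(-0.20)] = 0.2500
  C_22 = (0.80)(0.55) − (-0.15)(-0.35) = 0.3875
  C_23 = −[(0.80)(-0.20) − (-0.40)(-0.35)] = 0.3000
  C_31 = (-0.40)(-0.10) − (-0.15)(0.90) = 0.1750
  C_32 = −[(0.80)(-0.10) − (-0.15)(-0.15)] = 0.1025
  C_33 = (0.80)(0.90) − (-0.40)(-0.15) = 0.6600
det(I−A) = Σ_j (I−A)_1j·C_1j = (0.80)(0.4750) + (-0.40)(0.1175) + (-0.15)(0.3450) = 0.28125
adj(I−A) = Cᵀ =
  [ 0.4750   0.2500   0.1750]
  [ 0.1175   0.3875   0.1025]
  [ 0.3450   0.3000   0.6600]
(I − A)⁻¹ = adj(I−A) / det(I−A) ≈
  [   1.6889     0.8889     0.6222]
  [   0.4178     1.3778     0.3644]
  [   1.2267     1.0667     2.3467]
First solve x = (I − A)⁻¹ d = adj(I−A)·d / det(I−A); in particular x_2 = (0.1175·30 + 0.3875·120 + 0.1025·80) / 0.28125 = 58.225 / 0.28125 ≈ 207.022.
Intermediate flow from 1 to 2: z_12 = a_12 · x_2 = 0.40 × 58.225 / 0.28125 = 23.29 / 0.28125 ≈ 82.8.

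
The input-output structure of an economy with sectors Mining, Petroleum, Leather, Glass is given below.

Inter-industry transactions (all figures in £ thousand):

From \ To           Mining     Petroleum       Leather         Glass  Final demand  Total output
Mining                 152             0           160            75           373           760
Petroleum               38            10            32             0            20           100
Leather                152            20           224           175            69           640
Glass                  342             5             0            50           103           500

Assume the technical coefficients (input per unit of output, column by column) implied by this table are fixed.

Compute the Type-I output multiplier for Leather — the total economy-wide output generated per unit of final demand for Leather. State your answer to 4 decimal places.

Technical coefficients a_ij = z_ij / X_j:
  a_11 = 152/760 = 0.20, a_21 = 38/760 = 0.05, a_31 = 152/760 = 0.20, a_41 = 342/760 = 0.45
  a_12 = 0/100 = 0.00, a_22 = 10/100 = 0.10, a_32 = 20/100 = 0.20, a_42 = 5/100 = 0.05
  a_13 = 160/640 = 0.25, a_23 = 32/640 = 0.05, a_33 = 224/640 = 0.35, a_43 = 0/640 = 0.00
  a_14 = 75/500 = 0.15, a_24 = 0/500 = 0.00, a_34 = 175/500 = 0.35, a_44 = 50/500 = 0.10
I − A =
  [   0.80     0.00    -0.25    -0.15]
  [  -0.05     0.90    -0.05     0.00]
  [  -0.20    -0.20     0.65    -0.35]
  [  -0.45    -0.05     0.00     0.90]
Compute the cofactors C_ij = (−1)^(i+j)·(3×3 minor ij) of I−A; the adjugate is their transpose:
adj(I−A) = Cᵀ =
  [ 0.516625   0.054250   0.202875   0.165000]
  [ 0.046125   0.339750   0.043875   0.024750]
  [ 0.313625   0.146000   0.586875   0.280500]
  [ 0.260875   0.046000   0.103875   0.412500]
det(I−A) = Σ_j (I−A)_1j·C_1j = (0.80)(0.516625) + (0.00)(0.046125) + (-0.25)(0.313625) + (-0.15)(0.260875) = 0.2957625
(I − A)⁻¹ = adj(I−A) / det(I−A) ≈
  [   1.74676     0.18342     0.68594     0.55788]
  [   0.15595     1.14873     0.14835     0.08368]
  [   1.06039     0.49364     1.98428     0.94840]
  [   0.88204     0.15553     0.35121     1.39470]
The output multiplier for sector j is the column-j sum of the Leontief inverse (I − A)⁻¹ = adj(I−A) / det(I−A).
Column 3 of adj(I−A): (0.202875, 0.043875, 0.586875, 0.103875); det(I−A) = 0.2957625.
m_3 = (0.202875 + 0.043875 + 0.586875 + 0.103875) / 0.2957625 = 0.9375 / 0.2957625 ≈ 3.1698.

m_3 = 3.1698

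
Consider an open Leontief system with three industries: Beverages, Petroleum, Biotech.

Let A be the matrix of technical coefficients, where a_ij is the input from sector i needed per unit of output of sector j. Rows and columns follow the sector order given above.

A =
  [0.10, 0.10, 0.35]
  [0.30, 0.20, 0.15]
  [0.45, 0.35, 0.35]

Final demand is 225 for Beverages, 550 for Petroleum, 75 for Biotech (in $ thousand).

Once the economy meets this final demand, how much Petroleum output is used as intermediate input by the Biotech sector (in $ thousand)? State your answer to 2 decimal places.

I − A =
  [   0.90    -0.10    -0.35]
  [  -0.30     0.80    -0.15]
  [  -0.45    -0.35     0.65]
Cofactors of I−A, C_ij = (−1)^(i+j)·(minor ij) (rows/columns in the sector order above):
  C_11 = (0.80)(0.65) − (-0.15)(-0.35) = 0.4675
  C_12 = −[(-0.30)(0.65) − (-0.15)(-0.45)] = 0.2625
  C_13 = (-0.30)(-0.35) − (0.80)(-0.45) = 0.4650
  C_21 = −[(-0.10)(0.65) − (-0.35)(-0.35)] = 0.1875
  C_22 = (0.90)(0.65) − (-0.35)(-0.45) = 0.4275
  C_23 = −[(0.90)(-0.35) − (-0.10)(-0.45)] = 0.3600
  C_31 = (-0.10)(-0.15) − (-0.35)(0.80) = 0.2950
  C_32 = −[(0.90)(-0.15) − (-0.35)(-0.30)] = 0.2400
  C_33 = (0.90)(0.80) − (-0.10)(-0.30) = 0.6900
det(I−A) = Σ_j (I−A)_1j·C_1j = (0.90)(0.4675) + (-0.10)(0.2625) + (-0.35)(0.4650) = 0.23175
adj(I−A) = Cᵀ =
  [ 0.4675   0.1875   0.2950]
  [ 0.2625   0.4275   0.2400]
  [ 0.4650   0.3600   0.6900]
(I − A)⁻¹ = adj(I−A) / det(I−A) ≈
  [   2.0173     0.8091     1.2729]
  [   1.1327     1.8447     1.0356]
  [   2.0065     1.5534     2.9773]
First solve x = (I − A)⁻¹ d = adj(I−A)·d / det(I−A); in particular x_3 = (0.4650·225 + 0.3600·550 + 0.6900·75) / 0.23175 = 354.375 / 0.23175 ≈ 1529.1262.
Intermediate flow from 2 to 3: z_23 = a_23 · x_3 = 0.15 × 354.375 / 0.23175 = 53.15625 / 0.23175 ≈ 229.37.

z_23 = 229.37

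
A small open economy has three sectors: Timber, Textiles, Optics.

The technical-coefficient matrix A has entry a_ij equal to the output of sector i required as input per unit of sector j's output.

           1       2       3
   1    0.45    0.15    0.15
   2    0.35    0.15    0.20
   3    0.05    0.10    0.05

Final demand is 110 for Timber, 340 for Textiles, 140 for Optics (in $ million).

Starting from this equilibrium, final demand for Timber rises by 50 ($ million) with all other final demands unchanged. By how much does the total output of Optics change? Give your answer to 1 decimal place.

Δx_3 = 10.5

I − A =
  [   0.55    -0.15    -0.15]
  [  -0.35     0.85    -0.20]
  [  -0.05    -0.10     0.95]
Cofactors of I−A, C_ij = (−1)^(i+j)·(minor ij) (rows/columns in the sector order above):
  C_11 = (0.85)(0.95) − (-0.20)(-0.10) = 0.7875
  C_12 = −[(-0.35)(0.95) − (-0.20)(-0.05)] = 0.3425
  C_13 = (-0.35)(-0.10) − (0.85)(-0.05) = 0.0775
  C_21 = −[(-0.15)(0.95) − (-0.15)(-0.10)] = 0.1575
  C_22 = (0.55)(0.95) − (-0.15)(-0.05) = 0.5150
  C_23 = −[(0.55)(-0.10) − (-0.15)(-0.05)] = 0.0625
  C_31 = (-0.15)(-0.20) − (-0.15)(0.85) = 0.1575
  C_32 = −[(0.55)(-0.20) − (-0.15)(-0.35)] = 0.1625
  C_33 = (0.55)(0.85) − (-0.15)(-0.35) = 0.4150
det(I−A) = Σ_j (I−A)_1j·C_1j = (0.55)(0.7875) + (-0.15)(0.3425) + (-0.15)(0.0775) = 0.370125
adj(I−A) = Cᵀ =
  [ 0.7875   0.1575   0.1575]
  [ 0.3425   0.5150   0.1625]
  [ 0.0775   0.0625   0.4150]
(I − A)⁻¹ = adj(I−A) / det(I−A) ≈
  [   2.1277     0.4255     0.4255]
  [   0.9254     1.3914     0.4390]
  [   0.2094     0.1689     1.1212]
Δx = (I − A)⁻¹ Δd with Δd having +50 in the Timber component and 0 elsewhere.
So Δx_3 = L_31 · (+50), where L_31 = adj(I−A)_31 / det(I−A) = 0.0775 / 0.370125.
Δx_3 = 0.0775 × (+50) / 0.370125 = 3.875 / 0.370125 ≈ 10.5.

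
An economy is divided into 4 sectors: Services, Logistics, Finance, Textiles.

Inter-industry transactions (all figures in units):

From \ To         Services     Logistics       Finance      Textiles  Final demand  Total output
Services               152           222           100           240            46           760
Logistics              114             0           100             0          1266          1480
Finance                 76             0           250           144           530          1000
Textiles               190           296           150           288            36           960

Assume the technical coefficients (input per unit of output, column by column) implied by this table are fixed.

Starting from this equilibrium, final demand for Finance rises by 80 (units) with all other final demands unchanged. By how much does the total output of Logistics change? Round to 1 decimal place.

Technical coefficients a_ij = z_ij / X_j:
  a_11 = 152/760 = 0.20, a_21 = 114/760 = 0.15, a_31 = 76/760 = 0.10, a_41 = 190/760 = 0.25
  a_12 = 222/1480 = 0.15, a_22 = 0/1480 = 0.00, a_32 = 0/1480 = 0.00, a_42 = 296/1480 = 0.20
  a_13 = 100/1000 = 0.10, a_23 = 100/1000 = 0.10, a_33 = 250/1000 = 0.25, a_43 = 150/1000 = 0.15
  a_14 = 240/960 = 0.25, a_24 = 0/960 = 0.00, a_34 = 144/960 = 0.15, a_44 = 288/960 = 0.30
I − A =
  [   0.80    -0.15    -0.10    -0.25]
  [  -0.15     1.00    -0.10     0.00]
  [  -0.10     0.00     0.75    -0.15]
  [  -0.25    -0.20    -0.15     0.70]
Compute the cofactors C_ij = (−1)^(i+j)·(3×3 minor ij) of I−A; the adjugate is their transpose:
adj(I−A) = Cᵀ =
  [ 0.499500   0.115875   0.123000   0.204750]
  [ 0.086125   0.340625   0.065875   0.044875]
  [ 0.112000   0.045125   0.474250   0.141625]
  [ 0.227000   0.148375   0.164375   0.571625]
det(I−A) = Σ_j (I−A)_1j·C_1j = (0.80)(0.499500) + (-0.15)(0.086125) + (-0.10)(0.112000) + (-0.25)(0.227000) = 0.31873125
(I − A)⁻¹ = adj(I−A) / det(I−A) ≈
  [   1.5672     0.3636     0.3859     0.6424]
  [   0.2702     1.0687     0.2067     0.1408]
  [   0.3514     0.1416     1.4879     0.4443]
  [   0.7122     0.4655     0.5157     1.7934]
Δx = (I − A)⁻¹ Δd with Δd having +80 in the Finance component and 0 elsewhere.
So Δx_2 = L_23 · (+80), where L_23 = adj(I−A)_23 / det(I−A) = 0.065875 / 0.31873125.
Δx_2 = 0.065875 × (+80) / 0.31873125 = 5.27 / 0.31873125 ≈ 16.5.

Δx_2 = 16.5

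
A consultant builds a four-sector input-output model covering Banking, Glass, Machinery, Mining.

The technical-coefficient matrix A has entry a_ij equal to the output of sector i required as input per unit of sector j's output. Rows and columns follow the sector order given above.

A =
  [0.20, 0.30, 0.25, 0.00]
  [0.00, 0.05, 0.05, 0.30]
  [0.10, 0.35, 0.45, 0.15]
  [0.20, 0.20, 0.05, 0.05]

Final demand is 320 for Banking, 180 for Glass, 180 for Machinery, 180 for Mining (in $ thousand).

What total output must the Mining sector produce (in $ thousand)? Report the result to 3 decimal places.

x_4 = 487.381

I − A =
  [   0.80    -0.30    -0.25     0.00]
  [   0.00     0.95    -0.05    -0.30]
  [  -0.10    -0.35     0.55    -0.15]
  [  -0.20    -0.20    -0.05     0.95]
Compute the cofactors C_ij = (−1)^(i+j)·(3×3 minor ij) of I−A; the adjugate is their transpose:
adj(I−A) = Cᵀ =
  [ 0.432875   0.245125   0.229375   0.113625]
  [ 0.040750   0.380750   0.065000   0.130500]
  [ 0.133750   0.327500   0.656000   0.207000]
  [ 0.106750   0.149000   0.096500   0.378750]
det(I−A) = Σ_j (I−A)_1j·C_1j = (0.80)(0.432875) + (-0.30)(0.040750) + (-0.25)(0.133750) + (0.00)(0.106750) = 0.3006375
(I − A)⁻¹ = adj(I−A) / det(I−A) ≈
  [   1.4399     0.8154     0.7630     0.3779]
  [   0.1355     1.2665     0.2162     0.4341]
  [   0.4449     1.0894     2.1820     0.6885]
  [   0.3551     0.4956     0.3210     1.2598]
x = (I − A)⁻¹ d = adj(I−A)·d / det(I−A), with det(I−A) = 0.3006375:
  x_1 = (0.432875·320 + 0.245125·180 + 0.229375·180 + 0.113625·180) / 0.3006375 = 244.3825 / 0.3006375 ≈ 812.881
  x_2 = (0.040750·320 + 0.380750·180 + 0.065000·180 + 0.130500·180) / 0.3006375 = 116.765 / 0.3006375 ≈ 388.391
  x_3 = (0.133750·320 + 0.327500·180 + 0.656000·180 + 0.207000·180) / 0.3006375 = 257.09 / 0.3006375 ≈ 855.149
  x_4 = (0.106750·320 + 0.149000·180 + 0.096500·180 + 0.378750·180) / 0.3006375 = 146.525 / 0.3006375 ≈ 487.381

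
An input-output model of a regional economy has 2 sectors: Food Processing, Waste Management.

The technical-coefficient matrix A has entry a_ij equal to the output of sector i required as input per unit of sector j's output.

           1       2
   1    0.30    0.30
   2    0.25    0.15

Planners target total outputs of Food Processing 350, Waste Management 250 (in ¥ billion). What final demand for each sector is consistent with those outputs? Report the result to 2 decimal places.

I − A =
  [   0.70    -0.30]
  [  -0.25     0.85]
d = (I − A) x:
  d_1 = (+0.70)·350 + (-0.30)·250 = 170.00
  d_2 = (-0.25)·350 + (+0.85)·250 = 125.00

d_1 = 170.00, d_2 = 125.00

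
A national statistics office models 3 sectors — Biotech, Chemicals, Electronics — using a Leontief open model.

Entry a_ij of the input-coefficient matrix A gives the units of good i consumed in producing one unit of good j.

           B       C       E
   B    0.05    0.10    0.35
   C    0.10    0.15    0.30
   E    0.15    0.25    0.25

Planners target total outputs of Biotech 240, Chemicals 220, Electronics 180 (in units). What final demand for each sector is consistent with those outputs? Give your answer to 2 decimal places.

d_B = 143.00, d_C = 109.00, d_E = 44.00

I − A =
  [   0.95    -0.10    -0.35]
  [  -0.10     0.85    -0.30]
  [  -0.15    -0.25     0.75]
d = (I − A) x:
  d_B = (+0.95)·240 + (-0.10)·220 + (-0.35)·180 = 143.00
  d_C = (-0.10)·240 + (+0.85)·220 + (-0.30)·180 = 109.00
  d_E = (-0.15)·240 + (-0.25)·220 + (+0.75)·180 = 44.00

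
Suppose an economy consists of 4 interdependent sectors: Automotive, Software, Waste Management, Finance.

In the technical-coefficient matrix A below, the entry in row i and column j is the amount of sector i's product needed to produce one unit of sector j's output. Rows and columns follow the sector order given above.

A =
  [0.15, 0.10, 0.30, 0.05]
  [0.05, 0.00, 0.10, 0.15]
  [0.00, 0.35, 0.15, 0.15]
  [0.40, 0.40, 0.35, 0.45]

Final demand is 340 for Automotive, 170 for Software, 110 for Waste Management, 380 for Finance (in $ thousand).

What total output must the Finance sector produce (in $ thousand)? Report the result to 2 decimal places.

I − A =
  [   0.85    -0.10    -0.30    -0.05]
  [  -0.05     1.00    -0.10    -0.15]
  [   0.00    -0.35     0.85    -0.15]
  [  -0.40    -0.40    -0.35     0.55]
Compute the cofactors C_ij = (−1)^(i+j)·(3×3 minor ij) of I−A; the adjugate is their transpose:
adj(I−A) = Cᵀ =
  [ 0.320375   0.140375   0.177250   0.115750]
  [ 0.077750   0.317750   0.116500   0.125500]
  [ 0.093625   0.213625   0.386750   0.172250]
  [ 0.349125   0.469125   0.459750   0.683250]
det(I−A) = Σ_j (I−A)_1j·C_1j = (0.85)(0.320375) + (-0.10)(0.077750) + (-0.30)(0.093625) + (-0.05)(0.349125) = 0.2190
(I − A)⁻¹ = adj(I−A) / det(I−A) ≈
  [   1.4629     0.6410     0.8094     0.5285]
  [   0.3550     1.4509     0.5320     0.5731]
  [   0.4275     0.9755     1.7660     0.7865]
  [   1.5942     2.1421     2.0993     3.1199]
x = (I − A)⁻¹ d = adj(I−A)·d / det(I−A), with det(I−A) = 0.2190:
  x_1 = (0.320375·340 + 0.140375·170 + 0.177250·110 + 0.115750·380) / 0.2190 = 196.27375 / 0.2190 ≈ 896.23
  x_2 = (0.077750·340 + 0.317750·170 + 0.116500·110 + 0.125500·380) / 0.2190 = 140.9575 / 0.2190 ≈ 643.64
  x_3 = (0.093625·340 + 0.213625·170 + 0.386750·110 + 0.172250·380) / 0.2190 = 176.14625 / 0.2190 ≈ 804.32
  x_4 = (0.349125·340 + 0.469125·170 + 0.459750·110 + 0.683250·380) / 0.2190 = 508.66125 / 0.2190 ≈ 2322.65

x_4 = 2322.65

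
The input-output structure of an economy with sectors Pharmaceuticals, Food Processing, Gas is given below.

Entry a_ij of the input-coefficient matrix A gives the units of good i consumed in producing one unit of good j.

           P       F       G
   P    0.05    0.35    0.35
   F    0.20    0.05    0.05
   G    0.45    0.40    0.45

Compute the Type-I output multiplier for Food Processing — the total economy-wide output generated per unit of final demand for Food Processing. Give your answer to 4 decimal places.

I − A =
  [   0.95    -0.35    -0.35]
  [  -0.20     0.95    -0.05]
  [  -0.45    -0.40     0.55]
Cofactors of I−A, C_ij = (−1)^(i+j)·(minor ij) (rows/columns in the sector order above):
  C_11 = (0.95)(0.55) − (-0.05)(-0.40) = 0.5025
  C_12 = −[(-0.20)(0.55) − (-0.05)(-0.45)] = 0.1325
  C_13 = (-0.20)(-0.40) − (0.95)(-0.45) = 0.5075
  C_21 = −[(-0.35)(0.55) − (-0.35)(-0.40)] = 0.3325
  C_22 = (0.95)(0.55) − (-0.35)(-0.45) = 0.3650
  C_23 = −[(0.95)(-0.40) − (-0.35)(-0.45)] = 0.5375
  C_31 = (-0.35)(-0.05) − (-0.35)(0.95) = 0.3500
  C_32 = −[(0.95)(-0.05) − (-0.35)(-0.20)] = 0.1175
  C_33 = (0.95)(0.95) − (-0.35)(-0.20) = 0.8325
det(I−A) = Σ_j (I−A)_1j·C_1j = (0.95)(0.5025) + (-0.35)(0.1325) + (-0.35)(0.5075) = 0.253375
adj(I−A) = Cᵀ =
  [ 0.5025   0.3325   0.3500]
  [ 0.1325   0.3650   0.1175]
  [ 0.5075   0.5375   0.8325]
(I − A)⁻¹ = adj(I−A) / det(I−A) ≈
  [   1.98323     1.31228     1.38135]
  [   0.52294     1.44055     0.46374]
  [   2.00296     2.12136     3.28564]
The output multiplier for sector j is the column-j sum of the Leontief inverse (I − A)⁻¹ = adj(I−A) / det(I−A).
Column F of adj(I−A): (0.3325, 0.3650, 0.5375); det(I−A) = 0.253375.
m_F = (0.3325 + 0.3650 + 0.5375) / 0.253375 = 1.235 / 0.253375 ≈ 4.8742.

m_F = 4.8742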